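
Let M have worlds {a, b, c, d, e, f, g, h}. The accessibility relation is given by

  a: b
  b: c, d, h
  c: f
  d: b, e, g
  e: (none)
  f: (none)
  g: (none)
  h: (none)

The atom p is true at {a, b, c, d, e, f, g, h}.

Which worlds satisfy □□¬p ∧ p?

a: □□¬p is F, p is T. ✗
b: □□¬p is F, p is T. ✗
c: □□¬p is T, p is T. ✓
d: □□¬p is F, p is T. ✗
e: □□¬p is T, p is T. ✓
f: □□¬p is T, p is T. ✓
g: □□¬p is T, p is T. ✓
h: □□¬p is T, p is T. ✓

{c, e, f, g, h}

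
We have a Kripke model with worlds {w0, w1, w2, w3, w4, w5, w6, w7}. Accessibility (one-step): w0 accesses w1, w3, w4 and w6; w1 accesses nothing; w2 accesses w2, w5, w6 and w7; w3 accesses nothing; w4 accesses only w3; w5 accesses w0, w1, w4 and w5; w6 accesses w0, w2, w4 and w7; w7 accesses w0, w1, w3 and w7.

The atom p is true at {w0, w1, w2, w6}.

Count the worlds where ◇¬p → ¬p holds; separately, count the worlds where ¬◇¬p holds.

5 and 2

For ◇¬p → ¬p:
w0: ◇¬p is T, ¬p is F. ✗
w1: ◇¬p is F, ¬p is F. ✓
w2: ◇¬p is T, ¬p is F. ✗
w3: ◇¬p is F, ¬p is T. ✓
w4: ◇¬p is T, ¬p is T. ✓
w5: ◇¬p is T, ¬p is T. ✓
w6: ◇¬p is T, ¬p is F. ✗
w7: ◇¬p is T, ¬p is T. ✓
— 5 worlds.
For ¬◇¬p:
w0: ◇¬p is T. ✗
w1: ◇¬p is F. ✓
w2: ◇¬p is T. ✗
w3: ◇¬p is F. ✓
w4: ◇¬p is T. ✗
w5: ◇¬p is T. ✗
w6: ◇¬p is T. ✗
w7: ◇¬p is T. ✗
— 2 worlds.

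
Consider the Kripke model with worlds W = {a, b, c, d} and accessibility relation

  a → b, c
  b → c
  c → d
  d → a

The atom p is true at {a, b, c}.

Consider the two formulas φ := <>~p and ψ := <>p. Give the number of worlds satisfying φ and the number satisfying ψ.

For <>~p:
a: successors {b, c}; ~p there: b:F, c:F. ✗
b: successors {c}; ~p there: c:F. ✗
c: successors {d}; ~p there: d:T. ✓
d: successors {a}; ~p there: a:F. ✗
— 1 world.
For <>p:
a: successors {b, c}; p there: b:T, c:T. ✓
b: successors {c}; p there: c:T. ✓
c: successors {d}; p there: d:F. ✗
d: successors {a}; p there: a:T. ✓
— 3 worlds.

1 and 3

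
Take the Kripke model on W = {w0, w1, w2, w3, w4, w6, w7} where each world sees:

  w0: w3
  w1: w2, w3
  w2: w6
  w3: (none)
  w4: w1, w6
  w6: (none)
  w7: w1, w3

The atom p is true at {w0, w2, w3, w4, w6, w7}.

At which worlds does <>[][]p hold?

{w0, w1, w2, w4, w7}

w0: successors {w3}; [][]p there: w3:T. ✓
w1: successors {w2, w3}; [][]p there: w2:T, w3:T. ✓
w2: successors {w6}; [][]p there: w6:T. ✓
w3: no successors, so <>[][]p fails. ✗
w4: successors {w1, w6}; [][]p there: w1:T, w6:T. ✓
w6: no successors, so <>[][]p fails. ✗
w7: successors {w1, w3}; [][]p there: w1:T, w3:T. ✓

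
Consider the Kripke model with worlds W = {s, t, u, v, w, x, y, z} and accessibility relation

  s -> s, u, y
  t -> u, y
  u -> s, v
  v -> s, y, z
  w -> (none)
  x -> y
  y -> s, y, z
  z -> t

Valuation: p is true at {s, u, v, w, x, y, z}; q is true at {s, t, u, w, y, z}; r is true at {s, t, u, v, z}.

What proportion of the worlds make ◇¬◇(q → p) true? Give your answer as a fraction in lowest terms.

s: successors {s, u, y}; ¬◇(q → p) there: s:F, u:F, y:F. ✗
t: successors {u, y}; ¬◇(q → p) there: u:F, y:F. ✗
u: successors {s, v}; ¬◇(q → p) there: s:F, v:F. ✗
v: successors {s, y, z}; ¬◇(q → p) there: s:F, y:F, z:T. ✓
w: no successors, so ◇¬◇(q → p) fails. ✗
x: successors {y}; ¬◇(q → p) there: y:F. ✗
y: successors {s, y, z}; ¬◇(q → p) there: s:F, y:F, z:T. ✓
z: successors {t}; ¬◇(q → p) there: t:F. ✗
That's 2 of 8 worlds, so 2/8 = 1/4.

1/4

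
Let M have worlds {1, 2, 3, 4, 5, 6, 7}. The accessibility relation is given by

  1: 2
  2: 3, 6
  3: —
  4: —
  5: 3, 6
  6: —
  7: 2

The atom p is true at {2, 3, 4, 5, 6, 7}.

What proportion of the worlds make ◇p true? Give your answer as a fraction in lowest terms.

1: successors {2}; p there: 2:T. ✓
2: successors {3, 6}; p there: 3:T, 6:T. ✓
3: no successors, so ◇p fails. ✗
4: no successors, so ◇p fails. ✗
5: successors {3, 6}; p there: 3:T, 6:T. ✓
6: no successors, so ◇p fails. ✗
7: successors {2}; p there: 2:T. ✓
That's 4 of 7 worlds, so 4/7.

4/7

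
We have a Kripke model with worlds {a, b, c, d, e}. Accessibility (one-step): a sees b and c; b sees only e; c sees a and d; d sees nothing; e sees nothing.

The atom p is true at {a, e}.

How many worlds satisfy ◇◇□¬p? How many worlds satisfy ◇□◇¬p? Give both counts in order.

1 and 2

For ◇◇□¬p:
a: successors {b, c}; ◇□¬p there: b:T, c:T. ✓
b: successors {e}; ◇□¬p there: e:F. ✗
c: successors {a, d}; ◇□¬p there: a:F, d:F. ✗
d: no successors, so ◇◇□¬p fails. ✗
e: no successors, so ◇◇□¬p fails. ✗
— 1 world.
For ◇□◇¬p:
a: successors {b, c}; □◇¬p there: b:F, c:F. ✗
b: successors {e}; □◇¬p there: e:T. ✓
c: successors {a, d}; □◇¬p there: a:F, d:T. ✓
d: no successors, so ◇□◇¬p fails. ✗
e: no successors, so ◇□◇¬p fails. ✗
— 2 worlds.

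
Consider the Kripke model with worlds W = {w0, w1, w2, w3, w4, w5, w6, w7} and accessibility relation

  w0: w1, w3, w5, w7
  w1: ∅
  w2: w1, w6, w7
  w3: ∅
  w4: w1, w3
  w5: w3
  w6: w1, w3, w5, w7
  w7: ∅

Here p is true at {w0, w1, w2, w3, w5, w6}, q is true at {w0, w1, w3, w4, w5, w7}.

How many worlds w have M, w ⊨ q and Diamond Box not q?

3

w0: q is T, Diamond Box not q is T. ✓
w1: q is T, Diamond Box not q is F. ✗
w2: q is F, Diamond Box not q is T. ✗
w3: q is T, Diamond Box not q is F. ✗
w4: q is T, Diamond Box not q is T. ✓
w5: q is T, Diamond Box not q is T. ✓
w6: q is F, Diamond Box not q is T. ✗
w7: q is T, Diamond Box not q is F. ✗
Satisfying worlds: {w0, w4, w5}.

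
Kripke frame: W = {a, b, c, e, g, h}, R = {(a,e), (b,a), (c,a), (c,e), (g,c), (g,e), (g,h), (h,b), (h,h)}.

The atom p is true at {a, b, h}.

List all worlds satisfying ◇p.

{b, c, g, h}

a: successors {e}; p there: e:F. ✗
b: successors {a}; p there: a:T. ✓
c: successors {a, e}; p there: a:T, e:F. ✓
e: no successors, so ◇p fails. ✗
g: successors {c, e, h}; p there: c:F, e:F, h:T. ✓
h: successors {b, h}; p there: b:T, h:T. ✓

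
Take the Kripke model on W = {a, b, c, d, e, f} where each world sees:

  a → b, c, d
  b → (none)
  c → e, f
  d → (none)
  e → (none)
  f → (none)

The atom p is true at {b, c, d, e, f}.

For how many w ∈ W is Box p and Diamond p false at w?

4

a: Box p is T, Diamond p is T. ✓
b: Box p is T, Diamond p is F. ✗
c: Box p is T, Diamond p is T. ✓
d: Box p is T, Diamond p is F. ✗
e: Box p is T, Diamond p is F. ✗
f: Box p is T, Diamond p is F. ✗
Satisfying worlds: {a, c}.
So Box p and Diamond p fails at the other 4 worlds.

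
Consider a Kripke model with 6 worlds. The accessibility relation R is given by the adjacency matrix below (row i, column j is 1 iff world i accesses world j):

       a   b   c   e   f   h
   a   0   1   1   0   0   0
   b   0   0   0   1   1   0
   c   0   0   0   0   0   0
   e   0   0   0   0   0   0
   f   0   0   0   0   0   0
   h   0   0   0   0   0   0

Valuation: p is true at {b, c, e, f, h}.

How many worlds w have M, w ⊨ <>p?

2

a: successors {b, c}; p there: b:T, c:T. ✓
b: successors {e, f}; p there: e:T, f:T. ✓
c: no successors, so <>p fails. ✗
e: no successors, so <>p fails. ✗
f: no successors, so <>p fails. ✗
h: no successors, so <>p fails. ✗
Satisfying worlds: {a, b}.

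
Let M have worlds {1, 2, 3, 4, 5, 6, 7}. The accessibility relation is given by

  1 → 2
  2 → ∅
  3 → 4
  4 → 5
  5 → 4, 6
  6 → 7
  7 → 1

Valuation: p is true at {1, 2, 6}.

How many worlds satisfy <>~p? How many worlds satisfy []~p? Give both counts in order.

4 and 4

For <>~p:
1: successors {2}; ~p there: 2:F. ✗
2: no successors, so <>~p fails. ✗
3: successors {4}; ~p there: 4:T. ✓
4: successors {5}; ~p there: 5:T. ✓
5: successors {4, 6}; ~p there: 4:T, 6:F. ✓
6: successors {7}; ~p there: 7:T. ✓
7: successors {1}; ~p there: 1:F. ✗
— 4 worlds.
For []~p:
1: successors {2}; ~p there: 2:F. ✗
2: no successors, so []~p holds vacuously. ✓
3: successors {4}; ~p there: 4:T. ✓
4: successors {5}; ~p there: 5:T. ✓
5: successors {4, 6}; ~p there: 4:T, 6:F. ✗
6: successors {7}; ~p there: 7:T. ✓
7: successors {1}; ~p there: 1:F. ✗
— 4 worlds.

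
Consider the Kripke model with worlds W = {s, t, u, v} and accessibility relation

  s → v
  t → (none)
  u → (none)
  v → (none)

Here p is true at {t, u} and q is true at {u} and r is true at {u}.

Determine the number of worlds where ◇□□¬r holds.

s: successors {v}; □□¬r there: v:T. ✓
t: no successors, so ◇□□¬r fails. ✗
u: no successors, so ◇□□¬r fails. ✗
v: no successors, so ◇□□¬r fails. ✗
Satisfying worlds: {s}.

1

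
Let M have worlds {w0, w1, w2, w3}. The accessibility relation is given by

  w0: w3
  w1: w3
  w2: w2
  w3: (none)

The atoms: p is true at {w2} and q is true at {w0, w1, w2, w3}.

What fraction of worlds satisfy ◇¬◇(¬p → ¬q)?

w0: successors {w3}; ¬◇(¬p → ¬q) there: w3:T. ✓
w1: successors {w3}; ¬◇(¬p → ¬q) there: w3:T. ✓
w2: successors {w2}; ¬◇(¬p → ¬q) there: w2:F. ✗
w3: no successors, so ◇¬◇(¬p → ¬q) fails. ✗
That's 2 of 4 worlds, so 2/4 = 1/2.

1/2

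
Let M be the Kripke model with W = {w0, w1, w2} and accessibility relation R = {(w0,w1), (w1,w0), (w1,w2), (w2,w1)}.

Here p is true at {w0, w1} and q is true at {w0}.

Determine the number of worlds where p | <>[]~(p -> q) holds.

2

w0: p is T, <>[]~(p -> q) is F. ✓
w1: p is T, <>[]~(p -> q) is T. ✓
w2: p is F, <>[]~(p -> q) is F. ✗
Satisfying worlds: {w0, w1}.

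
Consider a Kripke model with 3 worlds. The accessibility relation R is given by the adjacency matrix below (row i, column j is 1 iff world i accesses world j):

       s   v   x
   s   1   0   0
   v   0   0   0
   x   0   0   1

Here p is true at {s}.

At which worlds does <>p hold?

s: successors {s}; p there: s:T. ✓
v: no successors, so <>p fails. ✗
x: successors {x}; p there: x:F. ✗

{s}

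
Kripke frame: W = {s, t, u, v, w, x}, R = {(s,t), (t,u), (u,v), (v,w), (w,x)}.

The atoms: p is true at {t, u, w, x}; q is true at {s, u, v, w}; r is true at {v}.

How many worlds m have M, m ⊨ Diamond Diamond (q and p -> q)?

s: successors {t}; Diamond (q and p -> q) there: t:T. ✓
t: successors {u}; Diamond (q and p -> q) there: u:T. ✓
u: successors {v}; Diamond (q and p -> q) there: v:T. ✓
v: successors {w}; Diamond (q and p -> q) there: w:T. ✓
w: successors {x}; Diamond (q and p -> q) there: x:F. ✗
x: no successors, so Diamond Diamond (q and p -> q) fails. ✗
Satisfying worlds: {s, t, u, v}.

4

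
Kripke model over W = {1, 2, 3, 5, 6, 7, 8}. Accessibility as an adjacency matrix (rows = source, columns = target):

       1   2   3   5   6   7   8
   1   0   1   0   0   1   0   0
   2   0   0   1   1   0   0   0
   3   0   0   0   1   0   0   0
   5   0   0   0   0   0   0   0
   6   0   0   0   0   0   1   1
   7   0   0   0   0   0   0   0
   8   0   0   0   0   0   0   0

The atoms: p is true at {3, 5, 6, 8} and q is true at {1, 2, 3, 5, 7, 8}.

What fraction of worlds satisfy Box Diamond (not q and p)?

3/7

1: successors {2, 6}; Diamond (not q and p) there: 2:F, 6:F. ✗
2: successors {3, 5}; Diamond (not q and p) there: 3:F, 5:F. ✗
3: successors {5}; Diamond (not q and p) there: 5:F. ✗
5: no successors, so Box Diamond (not q and p) holds vacuously. ✓
6: successors {7, 8}; Diamond (not q and p) there: 7:F, 8:F. ✗
7: no successors, so Box Diamond (not q and p) holds vacuously. ✓
8: no successors, so Box Diamond (not q and p) holds vacuously. ✓
That's 3 of 7 worlds, so 3/7.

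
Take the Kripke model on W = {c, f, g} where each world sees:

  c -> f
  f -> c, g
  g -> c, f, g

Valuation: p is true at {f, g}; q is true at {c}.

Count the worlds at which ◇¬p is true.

2

c: successors {f}; ¬p there: f:F. ✗
f: successors {c, g}; ¬p there: c:T, g:F. ✓
g: successors {c, f, g}; ¬p there: c:T, f:F, g:F. ✓
Satisfying worlds: {f, g}.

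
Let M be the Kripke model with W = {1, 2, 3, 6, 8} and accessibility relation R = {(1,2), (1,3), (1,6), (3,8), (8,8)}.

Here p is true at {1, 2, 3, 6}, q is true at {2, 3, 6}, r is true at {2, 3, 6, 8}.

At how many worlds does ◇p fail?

4

1: successors {2, 3, 6}; p there: 2:T, 3:T, 6:T. ✓
2: no successors, so ◇p fails. ✗
3: successors {8}; p there: 8:F. ✗
6: no successors, so ◇p fails. ✗
8: successors {8}; p there: 8:F. ✗
Satisfying worlds: {1}.
So ◇p fails at the other 4 worlds.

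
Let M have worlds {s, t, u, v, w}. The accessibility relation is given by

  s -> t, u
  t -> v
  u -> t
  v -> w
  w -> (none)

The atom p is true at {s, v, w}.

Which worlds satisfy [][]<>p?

{s, u, v, w}

s: successors {t, u}; []<>p there: t:T, u:T. ✓
t: successors {v}; []<>p there: v:F. ✗
u: successors {t}; []<>p there: t:T. ✓
v: successors {w}; []<>p there: w:T. ✓
w: no successors, so [][]<>p holds vacuously. ✓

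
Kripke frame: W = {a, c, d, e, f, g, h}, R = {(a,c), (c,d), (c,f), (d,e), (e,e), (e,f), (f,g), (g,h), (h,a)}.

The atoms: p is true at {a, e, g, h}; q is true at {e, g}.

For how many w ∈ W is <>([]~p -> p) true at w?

a: successors {c}; []~p -> p there: c:F. ✗
c: successors {d, f}; []~p -> p there: d:T, f:T. ✓
d: successors {e}; []~p -> p there: e:T. ✓
e: successors {e, f}; []~p -> p there: e:T, f:T. ✓
f: successors {g}; []~p -> p there: g:T. ✓
g: successors {h}; []~p -> p there: h:T. ✓
h: successors {a}; []~p -> p there: a:T. ✓
Satisfying worlds: {c, d, e, f, g, h}.

6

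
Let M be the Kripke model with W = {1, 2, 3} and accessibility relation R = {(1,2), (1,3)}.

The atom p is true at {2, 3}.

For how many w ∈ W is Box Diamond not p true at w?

1: successors {2, 3}; Diamond not p there: 2:F, 3:F. ✗
2: no successors, so Box Diamond not p holds vacuously. ✓
3: no successors, so Box Diamond not p holds vacuously. ✓
Satisfying worlds: {2, 3}.

2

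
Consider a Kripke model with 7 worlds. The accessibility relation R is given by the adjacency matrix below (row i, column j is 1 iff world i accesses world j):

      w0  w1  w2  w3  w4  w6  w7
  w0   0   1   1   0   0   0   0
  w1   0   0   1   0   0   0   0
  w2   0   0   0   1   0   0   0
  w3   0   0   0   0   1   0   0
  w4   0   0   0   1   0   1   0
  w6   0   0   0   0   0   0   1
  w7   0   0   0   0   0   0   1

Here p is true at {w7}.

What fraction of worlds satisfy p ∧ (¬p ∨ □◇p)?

1/7

w0: p is F, ¬p ∨ □◇p is T. ✗
w1: p is F, ¬p ∨ □◇p is T. ✗
w2: p is F, ¬p ∨ □◇p is T. ✗
w3: p is F, ¬p ∨ □◇p is T. ✗
w4: p is F, ¬p ∨ □◇p is T. ✗
w6: p is F, ¬p ∨ □◇p is T. ✗
w7: p is T, ¬p ∨ □◇p is T. ✓
That's 1 of 7 worlds, so 1/7.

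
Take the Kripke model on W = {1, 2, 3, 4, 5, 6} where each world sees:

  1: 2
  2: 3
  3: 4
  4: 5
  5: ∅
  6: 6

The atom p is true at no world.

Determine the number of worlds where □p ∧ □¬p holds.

1

1: □p is F, □¬p is T. ✗
2: □p is F, □¬p is T. ✗
3: □p is F, □¬p is T. ✗
4: □p is F, □¬p is T. ✗
5: □p is T, □¬p is T. ✓
6: □p is F, □¬p is T. ✗
Satisfying worlds: {5}.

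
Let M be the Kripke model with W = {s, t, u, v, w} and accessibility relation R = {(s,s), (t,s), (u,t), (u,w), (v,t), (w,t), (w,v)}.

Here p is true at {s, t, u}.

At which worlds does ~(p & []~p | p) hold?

s: p & []~p | p is T. ✗
t: p & []~p | p is T. ✗
u: p & []~p | p is T. ✗
v: p & []~p | p is F. ✓
w: p & []~p | p is F. ✓

{v, w}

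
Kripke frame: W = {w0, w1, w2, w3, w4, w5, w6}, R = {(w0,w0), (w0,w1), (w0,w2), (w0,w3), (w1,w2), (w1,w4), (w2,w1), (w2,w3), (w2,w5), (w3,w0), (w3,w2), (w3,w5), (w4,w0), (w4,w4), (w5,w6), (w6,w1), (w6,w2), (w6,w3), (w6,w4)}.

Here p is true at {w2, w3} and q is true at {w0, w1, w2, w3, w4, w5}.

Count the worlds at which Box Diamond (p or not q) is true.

4

w0: successors {w0, w1, w2, w3}; Diamond (p or not q) there: w0:T, w1:T, w2:T, w3:T. ✓
w1: successors {w2, w4}; Diamond (p or not q) there: w2:T, w4:F. ✗
w2: successors {w1, w3, w5}; Diamond (p or not q) there: w1:T, w3:T, w5:T. ✓
w3: successors {w0, w2, w5}; Diamond (p or not q) there: w0:T, w2:T, w5:T. ✓
w4: successors {w0, w4}; Diamond (p or not q) there: w0:T, w4:F. ✗
w5: successors {w6}; Diamond (p or not q) there: w6:T. ✓
w6: successors {w1, w2, w3, w4}; Diamond (p or not q) there: w1:T, w2:T, w3:T, w4:F. ✗
Satisfying worlds: {w0, w2, w3, w5}.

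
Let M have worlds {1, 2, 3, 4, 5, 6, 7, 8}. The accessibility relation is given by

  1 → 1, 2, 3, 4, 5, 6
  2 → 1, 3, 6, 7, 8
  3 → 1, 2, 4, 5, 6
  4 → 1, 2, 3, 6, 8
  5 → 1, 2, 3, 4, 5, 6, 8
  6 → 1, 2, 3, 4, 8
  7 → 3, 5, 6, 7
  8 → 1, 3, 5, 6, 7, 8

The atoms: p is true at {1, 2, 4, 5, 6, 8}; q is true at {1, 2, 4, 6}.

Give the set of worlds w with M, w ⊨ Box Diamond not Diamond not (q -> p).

1: successors {1, 2, 3, 4, 5, 6}; Diamond not Diamond not (q -> p) there: 1:T, 2:T, 3:T, 4:T, 5:T, 6:T. ✓
2: successors {1, 3, 6, 7, 8}; Diamond not Diamond not (q -> p) there: 1:T, 3:T, 6:T, 7:T, 8:T. ✓
3: successors {1, 2, 4, 5, 6}; Diamond not Diamond not (q -> p) there: 1:T, 2:T, 4:T, 5:T, 6:T. ✓
4: successors {1, 2, 3, 6, 8}; Diamond not Diamond not (q -> p) there: 1:T, 2:T, 3:T, 6:T, 8:T. ✓
5: successors {1, 2, 3, 4, 5, 6, 8}; Diamond not Diamond not (q -> p) there: 1:T, 2:T, 3:T, 4:T, 5:T, 6:T, 8:T. ✓
6: successors {1, 2, 3, 4, 8}; Diamond not Diamond not (q -> p) there: 1:T, 2:T, 3:T, 4:T, 8:T. ✓
7: successors {3, 5, 6, 7}; Diamond not Diamond not (q -> p) there: 3:T, 5:T, 6:T, 7:T. ✓
8: successors {1, 3, 5, 6, 7, 8}; Diamond not Diamond not (q -> p) there: 1:T, 3:T, 5:T, 6:T, 7:T, 8:T. ✓

{1, 2, 3, 4, 5, 6, 7, 8}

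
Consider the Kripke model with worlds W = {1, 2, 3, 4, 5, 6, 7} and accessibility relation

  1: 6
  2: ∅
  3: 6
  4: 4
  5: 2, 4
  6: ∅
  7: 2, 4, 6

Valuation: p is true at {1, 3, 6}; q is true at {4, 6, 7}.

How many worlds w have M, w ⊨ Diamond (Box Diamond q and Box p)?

4

1: successors {6}; Box Diamond q and Box p there: 6:T. ✓
2: no successors, so Diamond (Box Diamond q and Box p) fails. ✗
3: successors {6}; Box Diamond q and Box p there: 6:T. ✓
4: successors {4}; Box Diamond q and Box p there: 4:F. ✗
5: successors {2, 4}; Box Diamond q and Box p there: 2:T, 4:F. ✓
6: no successors, so Diamond (Box Diamond q and Box p) fails. ✗
7: successors {2, 4, 6}; Box Diamond q and Box p there: 2:T, 4:F, 6:T. ✓
Satisfying worlds: {1, 3, 5, 7}.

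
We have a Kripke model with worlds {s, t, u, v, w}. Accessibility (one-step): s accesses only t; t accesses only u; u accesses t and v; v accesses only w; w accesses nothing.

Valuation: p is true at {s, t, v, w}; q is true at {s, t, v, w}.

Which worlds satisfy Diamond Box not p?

{s, u, v}

s: successors {t}; Box not p there: t:T. ✓
t: successors {u}; Box not p there: u:F. ✗
u: successors {t, v}; Box not p there: t:T, v:F. ✓
v: successors {w}; Box not p there: w:T. ✓
w: no successors, so Diamond Box not p fails. ✗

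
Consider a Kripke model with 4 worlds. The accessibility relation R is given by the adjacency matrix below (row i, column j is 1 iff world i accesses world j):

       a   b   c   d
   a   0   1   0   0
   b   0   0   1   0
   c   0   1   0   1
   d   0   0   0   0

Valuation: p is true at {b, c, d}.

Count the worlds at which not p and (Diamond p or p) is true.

a: not p is T, Diamond p or p is T. ✓
b: not p is F, Diamond p or p is T. ✗
c: not p is F, Diamond p or p is T. ✗
d: not p is F, Diamond p or p is T. ✗
Satisfying worlds: {a}.

1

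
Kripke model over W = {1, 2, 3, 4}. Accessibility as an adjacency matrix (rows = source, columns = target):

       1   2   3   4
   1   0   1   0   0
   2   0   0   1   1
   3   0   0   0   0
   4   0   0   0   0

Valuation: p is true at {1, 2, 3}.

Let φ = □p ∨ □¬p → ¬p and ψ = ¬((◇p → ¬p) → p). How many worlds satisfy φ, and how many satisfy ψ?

2 and 1

For □p ∨ □¬p → ¬p:
1: □p ∨ □¬p is T, ¬p is F. ✗
2: □p ∨ □¬p is F, ¬p is F. ✓
3: □p ∨ □¬p is T, ¬p is F. ✗
4: □p ∨ □¬p is T, ¬p is T. ✓
— 2 worlds.
For ¬((◇p → ¬p) → p):
1: (◇p → ¬p) → p is T. ✗
2: (◇p → ¬p) → p is T. ✗
3: (◇p → ¬p) → p is T. ✗
4: (◇p → ¬p) → p is F. ✓
— 1 world.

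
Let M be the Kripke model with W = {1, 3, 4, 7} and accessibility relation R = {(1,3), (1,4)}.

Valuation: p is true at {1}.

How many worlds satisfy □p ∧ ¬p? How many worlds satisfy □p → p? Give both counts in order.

For □p ∧ ¬p:
1: □p is F, ¬p is F. ✗
3: □p is T, ¬p is T. ✓
4: □p is T, ¬p is T. ✓
7: □p is T, ¬p is T. ✓
— 3 worlds.
For □p → p:
1: □p is F, p is T. ✓
3: □p is T, p is F. ✗
4: □p is T, p is F. ✗
7: □p is T, p is F. ✗
— 1 world.

3 and 1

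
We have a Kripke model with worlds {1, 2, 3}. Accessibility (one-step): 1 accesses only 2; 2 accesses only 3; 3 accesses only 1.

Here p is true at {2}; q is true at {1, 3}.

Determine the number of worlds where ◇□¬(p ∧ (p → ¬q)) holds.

2

1: successors {2}; □¬(p ∧ (p → ¬q)) there: 2:T. ✓
2: successors {3}; □¬(p ∧ (p → ¬q)) there: 3:T. ✓
3: successors {1}; □¬(p ∧ (p → ¬q)) there: 1:F. ✗
Satisfying worlds: {1, 2}.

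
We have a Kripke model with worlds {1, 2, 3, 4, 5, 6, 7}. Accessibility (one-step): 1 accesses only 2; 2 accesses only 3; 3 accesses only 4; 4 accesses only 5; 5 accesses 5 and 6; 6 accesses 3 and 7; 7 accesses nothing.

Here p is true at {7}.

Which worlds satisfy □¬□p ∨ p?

{1, 2, 3, 4, 5, 7}

1: □¬□p is T, p is F. ✓
2: □¬□p is T, p is F. ✓
3: □¬□p is T, p is F. ✓
4: □¬□p is T, p is F. ✓
5: □¬□p is T, p is F. ✓
6: □¬□p is F, p is F. ✗
7: □¬□p is T, p is T. ✓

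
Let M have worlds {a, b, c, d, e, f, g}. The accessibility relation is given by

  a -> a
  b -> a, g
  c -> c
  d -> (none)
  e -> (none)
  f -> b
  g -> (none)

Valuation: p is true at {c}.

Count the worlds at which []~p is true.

a: successors {a}; ~p there: a:T. ✓
b: successors {a, g}; ~p there: a:T, g:T. ✓
c: successors {c}; ~p there: c:F. ✗
d: no successors, so []~p holds vacuously. ✓
e: no successors, so []~p holds vacuously. ✓
f: successors {b}; ~p there: b:T. ✓
g: no successors, so []~p holds vacuously. ✓
Satisfying worlds: {a, b, d, e, f, g}.

6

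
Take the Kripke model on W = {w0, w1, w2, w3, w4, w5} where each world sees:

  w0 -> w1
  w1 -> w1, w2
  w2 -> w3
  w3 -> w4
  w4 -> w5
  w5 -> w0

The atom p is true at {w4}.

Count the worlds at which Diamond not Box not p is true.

w0: successors {w1}; not Box not p there: w1:F. ✗
w1: successors {w1, w2}; not Box not p there: w1:F, w2:F. ✗
w2: successors {w3}; not Box not p there: w3:T. ✓
w3: successors {w4}; not Box not p there: w4:F. ✗
w4: successors {w5}; not Box not p there: w5:F. ✗
w5: successors {w0}; not Box not p there: w0:F. ✗
Satisfying worlds: {w2}.

1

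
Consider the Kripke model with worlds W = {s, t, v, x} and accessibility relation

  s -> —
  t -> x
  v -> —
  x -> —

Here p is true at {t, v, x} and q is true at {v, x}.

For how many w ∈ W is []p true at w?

4

s: no successors, so []p holds vacuously. ✓
t: successors {x}; p there: x:T. ✓
v: no successors, so []p holds vacuously. ✓
x: no successors, so []p holds vacuously. ✓
Satisfying worlds: {s, t, v, x}.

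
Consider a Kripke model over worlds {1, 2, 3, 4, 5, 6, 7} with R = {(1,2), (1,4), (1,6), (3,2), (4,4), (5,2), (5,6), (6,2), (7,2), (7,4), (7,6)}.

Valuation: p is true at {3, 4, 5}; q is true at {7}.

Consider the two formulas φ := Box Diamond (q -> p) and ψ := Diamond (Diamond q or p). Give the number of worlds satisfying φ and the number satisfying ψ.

2 and 3

For Box Diamond (q -> p):
1: successors {2, 4, 6}; Diamond (q -> p) there: 2:F, 4:T, 6:T. ✗
2: no successors, so Box Diamond (q -> p) holds vacuously. ✓
3: successors {2}; Diamond (q -> p) there: 2:F. ✗
4: successors {4}; Diamond (q -> p) there: 4:T. ✓
5: successors {2, 6}; Diamond (q -> p) there: 2:F, 6:T. ✗
6: successors {2}; Diamond (q -> p) there: 2:F. ✗
7: successors {2, 4, 6}; Diamond (q -> p) there: 2:F, 4:T, 6:T. ✗
— 2 worlds.
For Diamond (Diamond q or p):
1: successors {2, 4, 6}; Diamond q or p there: 2:F, 4:T, 6:F. ✓
2: no successors, so Diamond (Diamond q or p) fails. ✗
3: successors {2}; Diamond q or p there: 2:F. ✗
4: successors {4}; Diamond q or p there: 4:T. ✓
5: successors {2, 6}; Diamond q or p there: 2:F, 6:F. ✗
6: successors {2}; Diamond q or p there: 2:F. ✗
7: successors {2, 4, 6}; Diamond q or p there: 2:F, 4:T, 6:F. ✓
— 3 worlds.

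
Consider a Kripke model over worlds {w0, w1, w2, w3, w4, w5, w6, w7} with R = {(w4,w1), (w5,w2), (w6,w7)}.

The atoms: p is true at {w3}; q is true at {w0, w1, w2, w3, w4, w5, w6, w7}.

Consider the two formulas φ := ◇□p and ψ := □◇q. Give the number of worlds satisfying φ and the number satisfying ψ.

3 and 5

For ◇□p:
w0: no successors, so ◇□p fails. ✗
w1: no successors, so ◇□p fails. ✗
w2: no successors, so ◇□p fails. ✗
w3: no successors, so ◇□p fails. ✗
w4: successors {w1}; □p there: w1:T. ✓
w5: successors {w2}; □p there: w2:T. ✓
w6: successors {w7}; □p there: w7:T. ✓
w7: no successors, so ◇□p fails. ✗
— 3 worlds.
For □◇q:
w0: no successors, so □◇q holds vacuously. ✓
w1: no successors, so □◇q holds vacuously. ✓
w2: no successors, so □◇q holds vacuously. ✓
w3: no successors, so □◇q holds vacuously. ✓
w4: successors {w1}; ◇q there: w1:F. ✗
w5: successors {w2}; ◇q there: w2:F. ✗
w6: successors {w7}; ◇q there: w7:F. ✗
w7: no successors, so □◇q holds vacuously. ✓
— 5 worlds.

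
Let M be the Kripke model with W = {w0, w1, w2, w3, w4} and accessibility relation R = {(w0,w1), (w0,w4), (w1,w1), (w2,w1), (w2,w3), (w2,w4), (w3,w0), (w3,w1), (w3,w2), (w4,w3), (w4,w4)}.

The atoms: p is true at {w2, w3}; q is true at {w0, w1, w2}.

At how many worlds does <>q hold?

4

w0: successors {w1, w4}; q there: w1:T, w4:F. ✓
w1: successors {w1}; q there: w1:T. ✓
w2: successors {w1, w3, w4}; q there: w1:T, w3:F, w4:F. ✓
w3: successors {w0, w1, w2}; q there: w0:T, w1:T, w2:T. ✓
w4: successors {w3, w4}; q there: w3:F, w4:F. ✗
Satisfying worlds: {w0, w1, w2, w3}.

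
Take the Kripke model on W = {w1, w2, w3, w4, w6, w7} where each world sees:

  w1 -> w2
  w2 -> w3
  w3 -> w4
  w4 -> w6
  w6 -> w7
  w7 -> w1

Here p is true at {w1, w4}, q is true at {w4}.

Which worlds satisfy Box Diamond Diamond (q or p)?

w1: successors {w2}; Diamond Diamond (q or p) there: w2:T. ✓
w2: successors {w3}; Diamond Diamond (q or p) there: w3:F. ✗
w3: successors {w4}; Diamond Diamond (q or p) there: w4:F. ✗
w4: successors {w6}; Diamond Diamond (q or p) there: w6:T. ✓
w6: successors {w7}; Diamond Diamond (q or p) there: w7:F. ✗
w7: successors {w1}; Diamond Diamond (q or p) there: w1:F. ✗

{w1, w4}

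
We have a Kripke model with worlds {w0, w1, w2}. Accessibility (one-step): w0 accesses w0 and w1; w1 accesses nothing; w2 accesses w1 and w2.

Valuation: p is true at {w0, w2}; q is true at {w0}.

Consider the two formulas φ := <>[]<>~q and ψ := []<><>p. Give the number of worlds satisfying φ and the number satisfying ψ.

2 and 1

For <>[]<>~q:
w0: successors {w0, w1}; []<>~q there: w0:F, w1:T. ✓
w1: no successors, so <>[]<>~q fails. ✗
w2: successors {w1, w2}; []<>~q there: w1:T, w2:F. ✓
— 2 worlds.
For []<><>p:
w0: successors {w0, w1}; <><>p there: w0:T, w1:F. ✗
w1: no successors, so []<><>p holds vacuously. ✓
w2: successors {w1, w2}; <><>p there: w1:F, w2:T. ✗
— 1 world.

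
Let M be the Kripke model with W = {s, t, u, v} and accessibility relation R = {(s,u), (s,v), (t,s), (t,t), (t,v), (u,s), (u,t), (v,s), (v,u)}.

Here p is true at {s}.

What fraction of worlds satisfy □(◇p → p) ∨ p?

s: □(◇p → p) is F, p is T. ✓
t: □(◇p → p) is F, p is F. ✗
u: □(◇p → p) is F, p is F. ✗
v: □(◇p → p) is F, p is F. ✗
That's 1 of 4 worlds, so 1/4.

1/4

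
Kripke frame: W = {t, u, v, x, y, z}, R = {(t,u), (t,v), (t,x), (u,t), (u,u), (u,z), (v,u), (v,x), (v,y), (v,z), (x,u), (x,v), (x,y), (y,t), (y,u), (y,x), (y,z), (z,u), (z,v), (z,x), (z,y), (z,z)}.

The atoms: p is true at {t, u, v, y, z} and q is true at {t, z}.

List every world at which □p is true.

t: successors {u, v, x}; p there: u:T, v:T, x:F. ✗
u: successors {t, u, z}; p there: t:T, u:T, z:T. ✓
v: successors {u, x, y, z}; p there: u:T, x:F, y:T, z:T. ✗
x: successors {u, v, y}; p there: u:T, v:T, y:T. ✓
y: successors {t, u, x, z}; p there: t:T, u:T, x:F, z:T. ✗
z: successors {u, v, x, y, z}; p there: u:T, v:T, x:F, y:T, z:T. ✗

{u, x}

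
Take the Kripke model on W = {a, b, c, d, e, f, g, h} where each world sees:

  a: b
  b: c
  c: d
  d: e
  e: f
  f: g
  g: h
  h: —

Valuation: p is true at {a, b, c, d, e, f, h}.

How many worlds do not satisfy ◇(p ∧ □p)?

a: successors {b}; p ∧ □p there: b:T. ✓
b: successors {c}; p ∧ □p there: c:T. ✓
c: successors {d}; p ∧ □p there: d:T. ✓
d: successors {e}; p ∧ □p there: e:T. ✓
e: successors {f}; p ∧ □p there: f:F. ✗
f: successors {g}; p ∧ □p there: g:F. ✗
g: successors {h}; p ∧ □p there: h:T. ✓
h: no successors, so ◇(p ∧ □p) fails. ✗
Satisfying worlds: {a, b, c, d, g}.
So ◇(p ∧ □p) fails at the other 3 worlds.

3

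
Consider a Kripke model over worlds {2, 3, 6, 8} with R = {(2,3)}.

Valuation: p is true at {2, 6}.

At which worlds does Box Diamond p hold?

2: successors {3}; Diamond p there: 3:F. ✗
3: no successors, so Box Diamond p holds vacuously. ✓
6: no successors, so Box Diamond p holds vacuously. ✓
8: no successors, so Box Diamond p holds vacuously. ✓

{3, 6, 8}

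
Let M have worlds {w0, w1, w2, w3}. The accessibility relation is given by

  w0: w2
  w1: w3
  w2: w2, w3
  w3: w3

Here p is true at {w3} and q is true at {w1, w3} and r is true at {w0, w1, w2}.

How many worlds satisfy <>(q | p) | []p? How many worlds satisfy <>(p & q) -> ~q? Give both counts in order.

3 and 2

For <>(q | p) | []p:
w0: <>(q | p) is F, []p is F. ✗
w1: <>(q | p) is T, []p is T. ✓
w2: <>(q | p) is T, []p is F. ✓
w3: <>(q | p) is T, []p is T. ✓
— 3 worlds.
For <>(p & q) -> ~q:
w0: <>(p & q) is F, ~q is T. ✓
w1: <>(p & q) is T, ~q is F. ✗
w2: <>(p & q) is T, ~q is T. ✓
w3: <>(p & q) is T, ~q is F. ✗
— 2 worlds.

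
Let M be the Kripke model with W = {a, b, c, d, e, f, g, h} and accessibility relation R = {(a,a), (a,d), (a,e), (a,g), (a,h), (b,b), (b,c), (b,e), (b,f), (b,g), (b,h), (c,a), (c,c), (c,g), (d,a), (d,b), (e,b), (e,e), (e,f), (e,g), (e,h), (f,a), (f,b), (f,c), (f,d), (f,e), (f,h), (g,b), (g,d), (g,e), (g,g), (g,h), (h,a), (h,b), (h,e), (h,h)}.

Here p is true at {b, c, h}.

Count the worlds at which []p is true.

0

a: successors {a, d, e, g, h}; p there: a:F, d:F, e:F, g:F, h:T. ✗
b: successors {b, c, e, f, g, h}; p there: b:T, c:T, e:F, f:F, g:F, h:T. ✗
c: successors {a, c, g}; p there: a:F, c:T, g:F. ✗
d: successors {a, b}; p there: a:F, b:T. ✗
e: successors {b, e, f, g, h}; p there: b:T, e:F, f:F, g:F, h:T. ✗
f: successors {a, b, c, d, e, h}; p there: a:F, b:T, c:T, d:F, e:F, h:T. ✗
g: successors {b, d, e, g, h}; p there: b:T, d:F, e:F, g:F, h:T. ✗
h: successors {a, b, e, h}; p there: a:F, b:T, e:F, h:T. ✗
Satisfying worlds: ∅.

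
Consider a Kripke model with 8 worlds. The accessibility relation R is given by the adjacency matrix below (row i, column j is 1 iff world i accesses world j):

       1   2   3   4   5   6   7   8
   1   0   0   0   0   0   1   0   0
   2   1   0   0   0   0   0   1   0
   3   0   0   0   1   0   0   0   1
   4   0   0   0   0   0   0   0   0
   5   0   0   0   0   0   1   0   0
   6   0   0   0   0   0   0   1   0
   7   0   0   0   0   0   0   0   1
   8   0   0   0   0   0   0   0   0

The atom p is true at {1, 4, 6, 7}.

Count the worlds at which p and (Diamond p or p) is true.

4

1: p is T, Diamond p or p is T. ✓
2: p is F, Diamond p or p is T. ✗
3: p is F, Diamond p or p is T. ✗
4: p is T, Diamond p or p is T. ✓
5: p is F, Diamond p or p is T. ✗
6: p is T, Diamond p or p is T. ✓
7: p is T, Diamond p or p is T. ✓
8: p is F, Diamond p or p is F. ✗
Satisfying worlds: {1, 4, 6, 7}.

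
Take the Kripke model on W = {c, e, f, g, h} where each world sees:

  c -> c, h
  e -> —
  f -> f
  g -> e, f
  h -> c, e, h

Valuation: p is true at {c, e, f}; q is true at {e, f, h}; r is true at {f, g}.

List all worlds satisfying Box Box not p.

c: successors {c, h}; Box not p there: c:F, h:F. ✗
e: no successors, so Box Box not p holds vacuously. ✓
f: successors {f}; Box not p there: f:F. ✗
g: successors {e, f}; Box not p there: e:T, f:F. ✗
h: successors {c, e, h}; Box not p there: c:F, e:T, h:F. ✗

{e}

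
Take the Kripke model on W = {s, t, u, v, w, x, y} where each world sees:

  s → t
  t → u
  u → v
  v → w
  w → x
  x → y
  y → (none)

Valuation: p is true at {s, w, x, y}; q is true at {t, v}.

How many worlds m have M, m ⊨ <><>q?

1

s: successors {t}; <>q there: t:F. ✗
t: successors {u}; <>q there: u:T. ✓
u: successors {v}; <>q there: v:F. ✗
v: successors {w}; <>q there: w:F. ✗
w: successors {x}; <>q there: x:F. ✗
x: successors {y}; <>q there: y:F. ✗
y: no successors, so <><>q fails. ✗
Satisfying worlds: {t}.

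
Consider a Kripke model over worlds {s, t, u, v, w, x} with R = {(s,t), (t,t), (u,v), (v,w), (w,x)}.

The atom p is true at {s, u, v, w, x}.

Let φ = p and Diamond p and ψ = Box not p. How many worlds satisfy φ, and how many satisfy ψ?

For p and Diamond p:
s: p is T, Diamond p is F. ✗
t: p is F, Diamond p is F. ✗
u: p is T, Diamond p is T. ✓
v: p is T, Diamond p is T. ✓
w: p is T, Diamond p is T. ✓
x: p is T, Diamond p is F. ✗
— 3 worlds.
For Box not p:
s: successors {t}; not p there: t:T. ✓
t: successors {t}; not p there: t:T. ✓
u: successors {v}; not p there: v:F. ✗
v: successors {w}; not p there: w:F. ✗
w: successors {x}; not p there: x:F. ✗
x: no successors, so Box not p holds vacuously. ✓
— 3 worlds.

3 and 3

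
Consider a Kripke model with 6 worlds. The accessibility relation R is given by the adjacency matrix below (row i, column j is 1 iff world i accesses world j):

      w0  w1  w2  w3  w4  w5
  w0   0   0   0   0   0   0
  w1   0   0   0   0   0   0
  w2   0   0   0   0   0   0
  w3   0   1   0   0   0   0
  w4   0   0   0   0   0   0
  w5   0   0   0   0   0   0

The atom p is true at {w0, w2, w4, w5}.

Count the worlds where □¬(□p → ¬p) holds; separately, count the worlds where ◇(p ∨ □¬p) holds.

For □¬(□p → ¬p):
w0: no successors, so □¬(□p → ¬p) holds vacuously. ✓
w1: no successors, so □¬(□p → ¬p) holds vacuously. ✓
w2: no successors, so □¬(□p → ¬p) holds vacuously. ✓
w3: successors {w1}; ¬(□p → ¬p) there: w1:F. ✗
w4: no successors, so □¬(□p → ¬p) holds vacuously. ✓
w5: no successors, so □¬(□p → ¬p) holds vacuously. ✓
— 5 worlds.
For ◇(p ∨ □¬p):
w0: no successors, so ◇(p ∨ □¬p) fails. ✗
w1: no successors, so ◇(p ∨ □¬p) fails. ✗
w2: no successors, so ◇(p ∨ □¬p) fails. ✗
w3: successors {w1}; p ∨ □¬p there: w1:T. ✓
w4: no successors, so ◇(p ∨ □¬p) fails. ✗
w5: no successors, so ◇(p ∨ □¬p) fails. ✗
— 1 world.

5 and 1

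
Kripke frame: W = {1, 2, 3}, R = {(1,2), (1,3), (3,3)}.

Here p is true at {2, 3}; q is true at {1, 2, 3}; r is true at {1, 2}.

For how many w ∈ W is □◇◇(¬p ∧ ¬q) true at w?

1: successors {2, 3}; ◇◇(¬p ∧ ¬q) there: 2:F, 3:F. ✗
2: no successors, so □◇◇(¬p ∧ ¬q) holds vacuously. ✓
3: successors {3}; ◇◇(¬p ∧ ¬q) there: 3:F. ✗
Satisfying worlds: {2}.

1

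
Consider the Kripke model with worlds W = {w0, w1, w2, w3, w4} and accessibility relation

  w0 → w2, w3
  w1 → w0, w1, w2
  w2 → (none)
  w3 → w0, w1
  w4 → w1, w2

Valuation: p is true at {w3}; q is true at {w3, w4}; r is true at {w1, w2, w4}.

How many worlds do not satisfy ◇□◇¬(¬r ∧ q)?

w0: successors {w2, w3}; □◇¬(¬r ∧ q) there: w2:T, w3:T. ✓
w1: successors {w0, w1, w2}; □◇¬(¬r ∧ q) there: w0:F, w1:F, w2:T. ✓
w2: no successors, so ◇□◇¬(¬r ∧ q) fails. ✗
w3: successors {w0, w1}; □◇¬(¬r ∧ q) there: w0:F, w1:F. ✗
w4: successors {w1, w2}; □◇¬(¬r ∧ q) there: w1:F, w2:T. ✓
Satisfying worlds: {w0, w1, w4}.
So ◇□◇¬(¬r ∧ q) fails at the other 2 worlds.

2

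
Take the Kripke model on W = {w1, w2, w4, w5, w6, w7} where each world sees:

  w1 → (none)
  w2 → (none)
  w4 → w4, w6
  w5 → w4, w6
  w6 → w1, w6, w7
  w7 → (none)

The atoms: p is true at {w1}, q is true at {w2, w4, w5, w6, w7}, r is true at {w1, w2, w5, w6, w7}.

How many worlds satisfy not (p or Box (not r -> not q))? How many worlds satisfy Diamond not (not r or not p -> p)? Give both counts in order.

2 and 3

For not (p or Box (not r -> not q)):
w1: p or Box (not r -> not q) is T. ✗
w2: p or Box (not r -> not q) is T. ✗
w4: p or Box (not r -> not q) is F. ✓
w5: p or Box (not r -> not q) is F. ✓
w6: p or Box (not r -> not q) is T. ✗
w7: p or Box (not r -> not q) is T. ✗
— 2 worlds.
For Diamond not (not r or not p -> p):
w1: no successors, so Diamond not (not r or not p -> p) fails. ✗
w2: no successors, so Diamond not (not r or not p -> p) fails. ✗
w4: successors {w4, w6}; not (not r or not p -> p) there: w4:T, w6:T. ✓
w5: successors {w4, w6}; not (not r or not p -> p) there: w4:T, w6:T. ✓
w6: successors {w1, w6, w7}; not (not r or not p -> p) there: w1:F, w6:T, w7:T. ✓
w7: no successors, so Diamond not (not r or not p -> p) fails. ✗
— 3 worlds.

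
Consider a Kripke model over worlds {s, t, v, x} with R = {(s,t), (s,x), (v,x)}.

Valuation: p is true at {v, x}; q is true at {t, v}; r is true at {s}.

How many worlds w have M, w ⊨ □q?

s: successors {t, x}; q there: t:T, x:F. ✗
t: no successors, so □q holds vacuously. ✓
v: successors {x}; q there: x:F. ✗
x: no successors, so □q holds vacuously. ✓
Satisfying worlds: {t, x}.

2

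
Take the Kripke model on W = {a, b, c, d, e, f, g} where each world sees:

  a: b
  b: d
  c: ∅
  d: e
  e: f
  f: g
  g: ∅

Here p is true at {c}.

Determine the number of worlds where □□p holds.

a: successors {b}; □p there: b:F. ✗
b: successors {d}; □p there: d:F. ✗
c: no successors, so □□p holds vacuously. ✓
d: successors {e}; □p there: e:F. ✗
e: successors {f}; □p there: f:F. ✗
f: successors {g}; □p there: g:T. ✓
g: no successors, so □□p holds vacuously. ✓
Satisfying worlds: {c, f, g}.

3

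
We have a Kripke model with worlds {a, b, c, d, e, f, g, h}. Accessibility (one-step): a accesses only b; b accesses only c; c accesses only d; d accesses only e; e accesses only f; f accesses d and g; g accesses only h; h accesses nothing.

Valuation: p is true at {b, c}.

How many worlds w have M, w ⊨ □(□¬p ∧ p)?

2

a: successors {b}; □¬p ∧ p there: b:F. ✗
b: successors {c}; □¬p ∧ p there: c:T. ✓
c: successors {d}; □¬p ∧ p there: d:F. ✗
d: successors {e}; □¬p ∧ p there: e:F. ✗
e: successors {f}; □¬p ∧ p there: f:F. ✗
f: successors {d, g}; □¬p ∧ p there: d:F, g:F. ✗
g: successors {h}; □¬p ∧ p there: h:F. ✗
h: no successors, so □(□¬p ∧ p) holds vacuously. ✓
Satisfying worlds: {b, h}.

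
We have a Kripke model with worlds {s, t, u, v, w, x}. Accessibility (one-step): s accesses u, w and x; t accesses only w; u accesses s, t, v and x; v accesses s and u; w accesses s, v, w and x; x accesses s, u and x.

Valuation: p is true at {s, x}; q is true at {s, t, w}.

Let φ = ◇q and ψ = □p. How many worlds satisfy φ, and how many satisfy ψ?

For ◇q:
s: successors {u, w, x}; q there: u:F, w:T, x:F. ✓
t: successors {w}; q there: w:T. ✓
u: successors {s, t, v, x}; q there: s:T, t:T, v:F, x:F. ✓
v: successors {s, u}; q there: s:T, u:F. ✓
w: successors {s, v, w, x}; q there: s:T, v:F, w:T, x:F. ✓
x: successors {s, u, x}; q there: s:T, u:F, x:F. ✓
— 6 worlds.
For □p:
s: successors {u, w, x}; p there: u:F, w:F, x:T. ✗
t: successors {w}; p there: w:F. ✗
u: successors {s, t, v, x}; p there: s:T, t:F, v:F, x:T. ✗
v: successors {s, u}; p there: s:T, u:F. ✗
w: successors {s, v, w, x}; p there: s:T, v:F, w:F, x:T. ✗
x: successors {s, u, x}; p there: s:T, u:F, x:T. ✗
— 0 worlds.

6 and 0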